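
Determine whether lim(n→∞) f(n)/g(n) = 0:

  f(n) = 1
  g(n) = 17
False

f(n) = 1 is O(1), and g(n) = 17 is O(1).
Since they have the same growth rate, f(n) = o(g(n)) is false.
(f = o(g) requires f to grow strictly slower, not equal.)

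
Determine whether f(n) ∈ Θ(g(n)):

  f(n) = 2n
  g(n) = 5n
True

f(n) = 2n and g(n) = 5n are both O(n).
Since they have the same asymptotic growth rate, f(n) = Θ(g(n)) is true.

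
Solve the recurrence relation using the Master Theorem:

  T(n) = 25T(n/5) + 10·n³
Θ(n³)

Master Theorem: a = 25, b = 5, f(n) = 10·n³.
Compute the critical exponent d = log₅(25) = 2.
Compare f(n) = Θ(n³) against n^d:
  k = 3 > d = 2, so f(n) = Ω(n^(d+ε)) — Case 3.
  Regularity: a·(n/b)^3/n^3 = a/b^3 = 25/125 < 1 ✓.
  The top-level work dominates: T(n) = Θ(f(n)) = Θ(n³).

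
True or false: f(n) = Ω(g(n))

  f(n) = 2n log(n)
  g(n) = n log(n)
True

f(n) = 2n log(n) and g(n) = n log(n) are both O(n log n).
Big-Ω permits equal growth rates (f ≥ c·g for some c > 0), so f(n) = Ω(g(n)) is true.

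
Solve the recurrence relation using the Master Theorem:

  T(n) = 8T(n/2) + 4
Θ(n³)

Master Theorem: a = 8, b = 2, f(n) = 4.
Compute the critical exponent d = log₂(8) = 3.
Compare f(n) = Θ(1) against n^d:
  k = 0 < d = 3, so f(n) = O(n^(d-ε)) — Case 1.
  The recursion cost dominates: T(n) = Θ(n^d) = Θ(n³).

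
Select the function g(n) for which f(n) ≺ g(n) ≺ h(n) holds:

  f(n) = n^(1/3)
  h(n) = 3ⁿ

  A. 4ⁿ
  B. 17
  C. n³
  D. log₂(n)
C

We need g(n) with n^(1/3) = o(g(n)) and g(n) = o(3ⁿ), i.e. O(n^(1/3)) ≺ g ≺ O(3ⁿ).
Check each option:
  A. 4ⁿ — O(4ⁿ) does not grow strictly slower than h(n)
  B. 17 — O(1) does not grow strictly faster than f(n)
  C. n³ — O(n³) is strictly between O(n^(1/3)) and O(3ⁿ) ✓
  D. log₂(n) — O(log n) does not grow strictly faster than f(n)

Only option C (n³) lies strictly between.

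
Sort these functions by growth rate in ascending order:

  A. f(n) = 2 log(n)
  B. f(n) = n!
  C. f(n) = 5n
A < C < B

Comparing growth rates:
A = 2 log(n) is O(log n)
C = 5n is O(n)
B = n! is O(n!)

Therefore, the order from slowest to fastest is: A < C < B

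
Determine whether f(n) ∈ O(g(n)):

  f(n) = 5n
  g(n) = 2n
True

f(n) = 5n and g(n) = 2n are both O(n).
Big-O permits equal growth rates (f ≤ c·g for some c), so f(n) = O(g(n)) is true.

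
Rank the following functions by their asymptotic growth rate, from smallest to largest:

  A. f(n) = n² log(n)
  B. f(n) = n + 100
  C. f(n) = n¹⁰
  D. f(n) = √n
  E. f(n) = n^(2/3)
D < E < B < A < C

Comparing growth rates:
D = √n is O(√n)
E = n^(2/3) is O(n^(2/3))
B = n + 100 is O(n)
A = n² log(n) is O(n² log n)
C = n¹⁰ is O(n¹⁰)

Therefore, the order from slowest to fastest is: D < E < B < A < C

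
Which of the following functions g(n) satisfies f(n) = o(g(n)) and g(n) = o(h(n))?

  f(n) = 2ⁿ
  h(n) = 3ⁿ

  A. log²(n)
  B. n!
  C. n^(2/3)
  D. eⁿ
D

We need g(n) with 2ⁿ = o(g(n)) and g(n) = o(3ⁿ), i.e. O(2ⁿ) ≺ g ≺ O(3ⁿ).
Check each option:
  A. log²(n) — O(log² n) does not grow strictly faster than f(n)
  B. n! — O(n!) does not grow strictly slower than h(n)
  C. n^(2/3) — O(n^(2/3)) does not grow strictly faster than f(n)
  D. eⁿ — O(eⁿ) is strictly between O(2ⁿ) and O(3ⁿ) ✓

Only option D (eⁿ) lies strictly between.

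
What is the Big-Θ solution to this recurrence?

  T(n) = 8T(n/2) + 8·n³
Θ(n³ log n)

Master Theorem: a = 8, b = 2, f(n) = 8·n³.
Compute the critical exponent d = log₂(8) = 3.
Compare f(n) = Θ(n³) against n^d:
  k = 3 = d, so f(n) = Θ(n^d) — Case 2.
  Work is balanced across levels: T(n) = Θ(n^d log n) = Θ(n³ log n).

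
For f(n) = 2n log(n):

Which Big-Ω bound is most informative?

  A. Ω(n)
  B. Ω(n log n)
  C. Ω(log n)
B

f(n) = 2n log(n) is Ω(n log n).
All listed options are valid Big-Ω bounds (lower bounds),
but Ω(n log n) is the tightest (largest valid bound).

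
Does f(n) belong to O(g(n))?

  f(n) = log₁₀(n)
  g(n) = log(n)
True

f(n) = log₁₀(n) and g(n) = log(n) are both O(log n).
Big-O permits equal growth rates (f ≤ c·g for some c), so f(n) = O(g(n)) is true.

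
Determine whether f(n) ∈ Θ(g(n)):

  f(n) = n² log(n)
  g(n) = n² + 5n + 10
False

f(n) = n² log(n) is O(n² log n), and g(n) = n² + 5n + 10 is O(n²).
Since they have different growth rates, f(n) = Θ(g(n)) is false.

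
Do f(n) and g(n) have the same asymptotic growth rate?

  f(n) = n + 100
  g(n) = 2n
True

f(n) = n + 100 and g(n) = 2n are both O(n).
Since they have the same asymptotic growth rate, f(n) = Θ(g(n)) is true.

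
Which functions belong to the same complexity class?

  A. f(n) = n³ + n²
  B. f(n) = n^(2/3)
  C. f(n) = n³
A and C

Examining each function:
  A. n³ + n² is O(n³)
  B. n^(2/3) is O(n^(2/3))
  C. n³ is O(n³)

Functions A and C both have the same complexity class.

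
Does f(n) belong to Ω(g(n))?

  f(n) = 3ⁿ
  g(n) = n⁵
True

f(n) = 3ⁿ is O(3ⁿ), and g(n) = n⁵ is O(n⁵).
Since O(3ⁿ) grows at least as fast as O(n⁵), f(n) = Ω(g(n)) is true.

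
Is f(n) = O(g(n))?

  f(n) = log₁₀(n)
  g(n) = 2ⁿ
True

f(n) = log₁₀(n) is O(log n), and g(n) = 2ⁿ is O(2ⁿ).
Since O(log n) ⊆ O(2ⁿ) (f grows no faster than g), f(n) = O(g(n)) is true.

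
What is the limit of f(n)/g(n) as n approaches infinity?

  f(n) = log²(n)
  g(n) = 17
∞

Since log²(n) (O(log² n)) grows faster than 17 (O(1)),
the ratio f(n)/g(n) → ∞ as n → ∞.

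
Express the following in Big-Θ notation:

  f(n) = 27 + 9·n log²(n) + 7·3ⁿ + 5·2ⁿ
Θ(3ⁿ)

Order the terms by growth rate: 27 ≺ 9·n log²(n) ≺ 5·2ⁿ ≺ 7·3ⁿ.
The fastest-growing term 7·3ⁿ dominates as n → ∞; dropping its constant factor gives Θ(3ⁿ).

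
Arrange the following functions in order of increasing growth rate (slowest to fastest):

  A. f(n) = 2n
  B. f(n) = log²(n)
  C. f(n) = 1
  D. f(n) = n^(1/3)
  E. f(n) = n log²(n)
C < B < D < A < E

Comparing growth rates:
C = 1 is O(1)
B = log²(n) is O(log² n)
D = n^(1/3) is O(n^(1/3))
A = 2n is O(n)
E = n log²(n) is O(n log² n)

Therefore, the order from slowest to fastest is: C < B < D < A < E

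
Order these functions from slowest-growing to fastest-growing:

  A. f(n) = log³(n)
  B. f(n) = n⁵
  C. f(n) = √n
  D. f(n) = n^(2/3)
A < C < D < B

Comparing growth rates:
A = log³(n) is O(log³ n)
C = √n is O(√n)
D = n^(2/3) is O(n^(2/3))
B = n⁵ is O(n⁵)

Therefore, the order from slowest to fastest is: A < C < D < B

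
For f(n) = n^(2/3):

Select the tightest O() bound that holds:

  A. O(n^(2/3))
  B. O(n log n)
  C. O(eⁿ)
A

f(n) = n^(2/3) is O(n^(2/3)).
All listed options are valid Big-O bounds (upper bounds),
but O(n^(2/3)) is the tightest (smallest valid bound).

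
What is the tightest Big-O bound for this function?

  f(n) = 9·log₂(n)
O(log n)

The dominant term in 9·log₂(n) is 9·log₂(n), which is Θ(log n).
Constants are absorbed, so the tightest bound is O(log n).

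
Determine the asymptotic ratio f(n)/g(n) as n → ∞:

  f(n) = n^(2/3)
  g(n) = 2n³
0

Since n^(2/3) (O(n^(2/3))) grows slower than 2n³ (O(n³)),
the ratio f(n)/g(n) → 0 as n → ∞.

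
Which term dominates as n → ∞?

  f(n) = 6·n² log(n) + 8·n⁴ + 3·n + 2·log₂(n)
8·n⁴

Looking at each term:
  - 6·n² log(n) is O(n² log n)
  - 8·n⁴ is O(n⁴)
  - 3·n is O(n)
  - 2·log₂(n) is O(log n)

The term 8·n⁴ (O(n⁴)) grows fastest and dominates all others.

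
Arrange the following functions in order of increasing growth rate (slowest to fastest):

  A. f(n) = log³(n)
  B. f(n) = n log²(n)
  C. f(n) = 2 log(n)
C < A < B

Comparing growth rates:
C = 2 log(n) is O(log n)
A = log³(n) is O(log³ n)
B = n log²(n) is O(n log² n)

Therefore, the order from slowest to fastest is: C < A < B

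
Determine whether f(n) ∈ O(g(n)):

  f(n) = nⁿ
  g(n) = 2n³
False

f(n) = nⁿ is O(nⁿ), and g(n) = 2n³ is O(n³).
Since O(nⁿ) grows faster than O(n³), f(n) = O(g(n)) is false.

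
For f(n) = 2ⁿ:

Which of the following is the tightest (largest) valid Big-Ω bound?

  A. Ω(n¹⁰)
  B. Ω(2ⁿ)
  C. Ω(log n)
B

f(n) = 2ⁿ is Ω(2ⁿ).
All listed options are valid Big-Ω bounds (lower bounds),
but Ω(2ⁿ) is the tightest (largest valid bound).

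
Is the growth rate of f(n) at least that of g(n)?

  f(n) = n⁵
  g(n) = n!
False

f(n) = n⁵ is O(n⁵), and g(n) = n! is O(n!).
Since O(n⁵) grows slower than O(n!), f(n) = Ω(g(n)) is false.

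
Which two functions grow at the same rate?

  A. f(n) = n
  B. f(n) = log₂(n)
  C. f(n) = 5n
A and C

Examining each function:
  A. n is O(n)
  B. log₂(n) is O(log n)
  C. 5n is O(n)

Functions A and C both have the same complexity class.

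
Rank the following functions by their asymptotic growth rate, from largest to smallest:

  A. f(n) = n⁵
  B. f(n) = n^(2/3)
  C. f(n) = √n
A > B > C

Comparing growth rates:
A = n⁵ is O(n⁵)
B = n^(2/3) is O(n^(2/3))
C = √n is O(√n)

Therefore, the order from fastest to slowest is: A > B > C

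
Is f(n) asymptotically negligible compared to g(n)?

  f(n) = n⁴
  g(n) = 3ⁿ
True

f(n) = n⁴ is O(n⁴), and g(n) = 3ⁿ is O(3ⁿ).
Since O(n⁴) grows strictly slower than O(3ⁿ), f(n) = o(g(n)) is true.
This means lim(n→∞) f(n)/g(n) = 0.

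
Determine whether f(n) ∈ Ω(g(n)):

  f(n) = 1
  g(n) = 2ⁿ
False

f(n) = 1 is O(1), and g(n) = 2ⁿ is O(2ⁿ).
Since O(1) grows slower than O(2ⁿ), f(n) = Ω(g(n)) is false.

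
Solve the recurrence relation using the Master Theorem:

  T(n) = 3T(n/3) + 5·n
Θ(n log n)

Master Theorem: a = 3, b = 3, f(n) = 5·n.
Compute the critical exponent d = log₃(3) = 1.
Compare f(n) = Θ(n) against n^d:
  k = 1 = d, so f(n) = Θ(n^d) — Case 2.
  Work is balanced across levels: T(n) = Θ(n^d log n) = Θ(n log n).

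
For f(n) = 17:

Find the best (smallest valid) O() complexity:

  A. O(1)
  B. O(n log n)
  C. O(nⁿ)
A

f(n) = 17 is O(1).
All listed options are valid Big-O bounds (upper bounds),
but O(1) is the tightest (smallest valid bound).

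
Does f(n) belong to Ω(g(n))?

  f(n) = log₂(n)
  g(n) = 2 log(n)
True

f(n) = log₂(n) and g(n) = 2 log(n) are both O(log n).
Big-Ω permits equal growth rates (f ≥ c·g for some c > 0), so f(n) = Ω(g(n)) is true.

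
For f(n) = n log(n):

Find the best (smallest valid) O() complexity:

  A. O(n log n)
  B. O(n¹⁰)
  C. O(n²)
A

f(n) = n log(n) is O(n log n).
All listed options are valid Big-O bounds (upper bounds),
but O(n log n) is the tightest (smallest valid bound).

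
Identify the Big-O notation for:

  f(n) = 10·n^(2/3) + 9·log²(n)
O(n^(2/3))

The dominant term in 10·n^(2/3) + 9·log²(n) is 10·n^(2/3), which is Θ(n^(2/3)).
Lower-order terms (9·log²(n)) are asymptotically negligible.
Constants are absorbed, so the tightest bound is O(n^(2/3)).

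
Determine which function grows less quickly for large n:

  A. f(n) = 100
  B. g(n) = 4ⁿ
A

f(n) = 100 is O(1), while g(n) = 4ⁿ is O(4ⁿ).
Since O(1) grows slower than O(4ⁿ), f(n) is dominated.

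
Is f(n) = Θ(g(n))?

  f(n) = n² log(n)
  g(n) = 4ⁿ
False

f(n) = n² log(n) is O(n² log n), and g(n) = 4ⁿ is O(4ⁿ).
Since they have different growth rates, f(n) = Θ(g(n)) is false.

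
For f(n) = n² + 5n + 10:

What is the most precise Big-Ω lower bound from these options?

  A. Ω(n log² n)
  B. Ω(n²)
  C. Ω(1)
B

f(n) = n² + 5n + 10 is Ω(n²).
All listed options are valid Big-Ω bounds (lower bounds),
but Ω(n²) is the tightest (largest valid bound).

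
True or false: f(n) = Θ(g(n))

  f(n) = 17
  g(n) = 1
True

f(n) = 17 and g(n) = 1 are both O(1).
Since they have the same asymptotic growth rate, f(n) = Θ(g(n)) is true.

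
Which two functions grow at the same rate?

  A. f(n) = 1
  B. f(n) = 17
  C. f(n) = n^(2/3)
A and B

Examining each function:
  A. 1 is O(1)
  B. 17 is O(1)
  C. n^(2/3) is O(n^(2/3))

Functions A and B both have the same complexity class.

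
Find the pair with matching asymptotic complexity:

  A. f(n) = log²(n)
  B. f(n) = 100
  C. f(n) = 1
B and C

Examining each function:
  A. log²(n) is O(log² n)
  B. 100 is O(1)
  C. 1 is O(1)

Functions B and C both have the same complexity class.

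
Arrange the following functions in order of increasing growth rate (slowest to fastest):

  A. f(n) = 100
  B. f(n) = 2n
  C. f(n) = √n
A < C < B

Comparing growth rates:
A = 100 is O(1)
C = √n is O(√n)
B = 2n is O(n)

Therefore, the order from slowest to fastest is: A < C < B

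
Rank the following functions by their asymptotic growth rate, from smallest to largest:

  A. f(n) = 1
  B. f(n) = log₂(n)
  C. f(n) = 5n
A < B < C

Comparing growth rates:
A = 1 is O(1)
B = log₂(n) is O(log n)
C = 5n is O(n)

Therefore, the order from slowest to fastest is: A < B < C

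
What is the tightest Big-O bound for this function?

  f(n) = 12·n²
O(n²)

The dominant term in 12·n² is 12·n², which is Θ(n²).
Constants are absorbed, so the tightest bound is O(n²).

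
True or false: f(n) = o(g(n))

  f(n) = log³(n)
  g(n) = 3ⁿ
True

f(n) = log³(n) is O(log³ n), and g(n) = 3ⁿ is O(3ⁿ).
Since O(log³ n) grows strictly slower than O(3ⁿ), f(n) = o(g(n)) is true.
This means lim(n→∞) f(n)/g(n) = 0.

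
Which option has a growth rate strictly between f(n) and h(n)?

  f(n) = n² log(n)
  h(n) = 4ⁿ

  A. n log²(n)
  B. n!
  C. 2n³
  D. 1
C

We need g(n) with n² log(n) = o(g(n)) and g(n) = o(4ⁿ), i.e. O(n² log n) ≺ g ≺ O(4ⁿ).
Check each option:
  A. n log²(n) — O(n log² n) does not grow strictly faster than f(n)
  B. n! — O(n!) does not grow strictly slower than h(n)
  C. 2n³ — O(n³) is strictly between O(n² log n) and O(4ⁿ) ✓
  D. 1 — O(1) does not grow strictly faster than f(n)

Only option C (2n³) lies strictly between.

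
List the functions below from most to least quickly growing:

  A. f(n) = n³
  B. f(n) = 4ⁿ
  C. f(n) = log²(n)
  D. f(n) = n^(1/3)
B > A > D > C

Comparing growth rates:
B = 4ⁿ is O(4ⁿ)
A = n³ is O(n³)
D = n^(1/3) is O(n^(1/3))
C = log²(n) is O(log² n)

Therefore, the order from fastest to slowest is: B > A > D > C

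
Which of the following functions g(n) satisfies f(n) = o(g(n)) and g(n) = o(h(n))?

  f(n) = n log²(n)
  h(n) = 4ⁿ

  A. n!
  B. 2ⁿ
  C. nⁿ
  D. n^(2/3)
B

We need g(n) with n log²(n) = o(g(n)) and g(n) = o(4ⁿ), i.e. O(n log² n) ≺ g ≺ O(4ⁿ).
Check each option:
  A. n! — O(n!) does not grow strictly slower than h(n)
  B. 2ⁿ — O(2ⁿ) is strictly between O(n log² n) and O(4ⁿ) ✓
  C. nⁿ — O(nⁿ) does not grow strictly slower than h(n)
  D. n^(2/3) — O(n^(2/3)) does not grow strictly faster than f(n)

Only option B (2ⁿ) lies strictly between.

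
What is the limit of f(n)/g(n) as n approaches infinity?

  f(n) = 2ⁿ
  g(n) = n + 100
∞

Since 2ⁿ (O(2ⁿ)) grows faster than n + 100 (O(n)),
the ratio f(n)/g(n) → ∞ as n → ∞.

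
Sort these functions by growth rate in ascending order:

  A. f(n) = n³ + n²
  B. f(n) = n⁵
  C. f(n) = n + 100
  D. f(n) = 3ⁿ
C < A < B < D

Comparing growth rates:
C = n + 100 is O(n)
A = n³ + n² is O(n³)
B = n⁵ is O(n⁵)
D = 3ⁿ is O(3ⁿ)

Therefore, the order from slowest to fastest is: C < A < B < D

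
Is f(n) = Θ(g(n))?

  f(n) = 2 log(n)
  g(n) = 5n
False

f(n) = 2 log(n) is O(log n), and g(n) = 5n is O(n).
Since they have different growth rates, f(n) = Θ(g(n)) is false.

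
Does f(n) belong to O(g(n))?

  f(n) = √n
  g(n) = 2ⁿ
True

f(n) = √n is O(√n), and g(n) = 2ⁿ is O(2ⁿ).
Since O(√n) ⊆ O(2ⁿ) (f grows no faster than g), f(n) = O(g(n)) is true.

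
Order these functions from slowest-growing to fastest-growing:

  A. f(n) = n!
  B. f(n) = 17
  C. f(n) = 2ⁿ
B < C < A

Comparing growth rates:
B = 17 is O(1)
C = 2ⁿ is O(2ⁿ)
A = n! is O(n!)

Therefore, the order from slowest to fastest is: B < C < A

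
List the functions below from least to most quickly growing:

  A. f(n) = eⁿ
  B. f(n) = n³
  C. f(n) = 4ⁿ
B < A < C

Comparing growth rates:
B = n³ is O(n³)
A = eⁿ is O(eⁿ)
C = 4ⁿ is O(4ⁿ)

Therefore, the order from slowest to fastest is: B < A < C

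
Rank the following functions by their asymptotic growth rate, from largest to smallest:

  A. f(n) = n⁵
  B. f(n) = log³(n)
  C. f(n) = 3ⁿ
C > A > B

Comparing growth rates:
C = 3ⁿ is O(3ⁿ)
A = n⁵ is O(n⁵)
B = log³(n) is O(log³ n)

Therefore, the order from fastest to slowest is: C > A > B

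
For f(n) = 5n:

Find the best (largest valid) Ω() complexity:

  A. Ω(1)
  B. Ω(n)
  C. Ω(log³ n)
B

f(n) = 5n is Ω(n).
All listed options are valid Big-Ω bounds (lower bounds),
but Ω(n) is the tightest (largest valid bound).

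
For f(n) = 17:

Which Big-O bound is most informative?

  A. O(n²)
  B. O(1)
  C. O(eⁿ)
B

f(n) = 17 is O(1).
All listed options are valid Big-O bounds (upper bounds),
but O(1) is the tightest (smallest valid bound).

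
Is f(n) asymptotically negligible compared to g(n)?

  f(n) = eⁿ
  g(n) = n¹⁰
False

f(n) = eⁿ is O(eⁿ), and g(n) = n¹⁰ is O(n¹⁰).
Since O(eⁿ) grows faster than or equal to O(n¹⁰), f(n) = o(g(n)) is false.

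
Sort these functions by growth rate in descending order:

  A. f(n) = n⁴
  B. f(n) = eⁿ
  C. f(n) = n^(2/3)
B > A > C

Comparing growth rates:
B = eⁿ is O(eⁿ)
A = n⁴ is O(n⁴)
C = n^(2/3) is O(n^(2/3))

Therefore, the order from fastest to slowest is: B > A > C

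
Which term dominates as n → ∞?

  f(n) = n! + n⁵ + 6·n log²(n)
n!

Looking at each term:
  - n! is O(n!)
  - n⁵ is O(n⁵)
  - 6·n log²(n) is O(n log² n)

The term n! (O(n!)) grows fastest and dominates all others.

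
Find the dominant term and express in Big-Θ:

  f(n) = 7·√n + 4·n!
Θ(n!)

Order the terms by growth rate: 7·√n ≺ 4·n!.
The fastest-growing term 4·n! dominates as n → ∞; dropping its constant factor gives Θ(n!).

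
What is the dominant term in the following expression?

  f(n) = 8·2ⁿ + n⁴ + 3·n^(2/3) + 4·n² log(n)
8·2ⁿ

Looking at each term:
  - 8·2ⁿ is O(2ⁿ)
  - n⁴ is O(n⁴)
  - 3·n^(2/3) is O(n^(2/3))
  - 4·n² log(n) is O(n² log n)

The term 8·2ⁿ (O(2ⁿ)) grows fastest and dominates all others.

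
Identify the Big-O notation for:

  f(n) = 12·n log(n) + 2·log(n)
O(n log n)

The dominant term in 12·n log(n) + 2·log(n) is 12·n log(n), which is Θ(n log n).
Lower-order terms (2·log(n)) are asymptotically negligible.
Constants are absorbed, so the tightest bound is O(n log n).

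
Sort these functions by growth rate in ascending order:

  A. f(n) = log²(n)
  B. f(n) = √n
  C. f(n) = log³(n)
A < C < B

Comparing growth rates:
A = log²(n) is O(log² n)
C = log³(n) is O(log³ n)
B = √n is O(√n)

Therefore, the order from slowest to fastest is: A < C < B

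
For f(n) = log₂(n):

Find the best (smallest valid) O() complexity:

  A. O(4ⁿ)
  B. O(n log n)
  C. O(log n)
C

f(n) = log₂(n) is O(log n).
All listed options are valid Big-O bounds (upper bounds),
but O(log n) is the tightest (smallest valid bound).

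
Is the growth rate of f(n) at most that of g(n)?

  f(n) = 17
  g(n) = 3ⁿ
True

f(n) = 17 is O(1), and g(n) = 3ⁿ is O(3ⁿ).
Since O(1) ⊆ O(3ⁿ) (f grows no faster than g), f(n) = O(g(n)) is true.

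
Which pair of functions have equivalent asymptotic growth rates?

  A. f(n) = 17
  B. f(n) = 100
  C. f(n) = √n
A and B

Examining each function:
  A. 17 is O(1)
  B. 100 is O(1)
  C. √n is O(√n)

Functions A and B both have the same complexity class.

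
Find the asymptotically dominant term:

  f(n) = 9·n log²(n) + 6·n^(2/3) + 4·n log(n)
9·n log²(n)

Looking at each term:
  - 9·n log²(n) is O(n log² n)
  - 6·n^(2/3) is O(n^(2/3))
  - 4·n log(n) is O(n log n)

The term 9·n log²(n) (O(n log² n)) grows fastest and dominates all others.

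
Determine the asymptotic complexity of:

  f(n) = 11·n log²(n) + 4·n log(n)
O(n log² n)

The dominant term in 11·n log²(n) + 4·n log(n) is 11·n log²(n), which is Θ(n log² n).
Lower-order terms (4·n log(n)) are asymptotically negligible.
Constants are absorbed, so the tightest bound is O(n log² n).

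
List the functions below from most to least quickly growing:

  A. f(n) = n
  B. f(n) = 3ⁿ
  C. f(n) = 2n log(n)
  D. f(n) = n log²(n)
B > D > C > A

Comparing growth rates:
B = 3ⁿ is O(3ⁿ)
D = n log²(n) is O(n log² n)
C = 2n log(n) is O(n log n)
A = n is O(n)

Therefore, the order from fastest to slowest is: B > D > C > A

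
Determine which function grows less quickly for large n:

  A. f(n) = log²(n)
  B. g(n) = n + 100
A

f(n) = log²(n) is O(log² n), while g(n) = n + 100 is O(n).
Since O(log² n) grows slower than O(n), f(n) is dominated.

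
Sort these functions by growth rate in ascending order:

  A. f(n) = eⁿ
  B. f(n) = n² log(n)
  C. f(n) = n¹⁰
B < C < A

Comparing growth rates:
B = n² log(n) is O(n² log n)
C = n¹⁰ is O(n¹⁰)
A = eⁿ is O(eⁿ)

Therefore, the order from slowest to fastest is: B < C < A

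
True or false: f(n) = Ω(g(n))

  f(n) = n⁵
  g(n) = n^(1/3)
True

f(n) = n⁵ is O(n⁵), and g(n) = n^(1/3) is O(n^(1/3)).
Since O(n⁵) grows at least as fast as O(n^(1/3)), f(n) = Ω(g(n)) is true.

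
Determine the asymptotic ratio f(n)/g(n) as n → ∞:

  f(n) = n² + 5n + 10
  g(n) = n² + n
1

Since n² + 5n + 10 and n² + n have the same growth rate (O(n²)),
the ratio converges to a constant: 1.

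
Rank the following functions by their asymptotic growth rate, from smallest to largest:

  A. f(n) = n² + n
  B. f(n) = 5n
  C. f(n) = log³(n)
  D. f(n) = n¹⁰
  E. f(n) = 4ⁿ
C < B < A < D < E

Comparing growth rates:
C = log³(n) is O(log³ n)
B = 5n is O(n)
A = n² + n is O(n²)
D = n¹⁰ is O(n¹⁰)
E = 4ⁿ is O(4ⁿ)

Therefore, the order from slowest to fastest is: C < B < A < D < E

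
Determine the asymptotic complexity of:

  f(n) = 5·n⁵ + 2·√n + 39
O(n⁵)

The dominant term in 5·n⁵ + 2·√n + 39 is 5·n⁵, which is Θ(n⁵).
Lower-order terms (2·√n, 39) are asymptotically negligible.
Constants are absorbed, so the tightest bound is O(n⁵).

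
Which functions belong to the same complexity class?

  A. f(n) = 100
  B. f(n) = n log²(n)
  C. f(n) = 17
A and C

Examining each function:
  A. 100 is O(1)
  B. n log²(n) is O(n log² n)
  C. 17 is O(1)

Functions A and C both have the same complexity class.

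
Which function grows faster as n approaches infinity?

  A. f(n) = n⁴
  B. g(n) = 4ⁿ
B

f(n) = n⁴ is O(n⁴), while g(n) = 4ⁿ is O(4ⁿ).
Since O(4ⁿ) grows faster than O(n⁴), g(n) dominates.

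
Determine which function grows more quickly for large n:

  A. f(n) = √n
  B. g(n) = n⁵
B

f(n) = √n is O(√n), while g(n) = n⁵ is O(n⁵).
Since O(n⁵) grows faster than O(√n), g(n) dominates.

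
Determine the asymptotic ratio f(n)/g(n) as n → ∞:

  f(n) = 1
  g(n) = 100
1/100

Since 1 and 100 have the same growth rate (O(1)),
the ratio converges to a constant: 1/100.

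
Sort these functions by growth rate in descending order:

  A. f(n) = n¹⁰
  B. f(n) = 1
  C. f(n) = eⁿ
C > A > B

Comparing growth rates:
C = eⁿ is O(eⁿ)
A = n¹⁰ is O(n¹⁰)
B = 1 is O(1)

Therefore, the order from fastest to slowest is: C > A > B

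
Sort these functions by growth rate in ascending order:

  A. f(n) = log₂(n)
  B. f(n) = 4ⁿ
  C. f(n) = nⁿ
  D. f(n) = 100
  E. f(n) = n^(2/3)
D < A < E < B < C

Comparing growth rates:
D = 100 is O(1)
A = log₂(n) is O(log n)
E = n^(2/3) is O(n^(2/3))
B = 4ⁿ is O(4ⁿ)
C = nⁿ is O(nⁿ)

Therefore, the order from slowest to fastest is: D < A < E < B < C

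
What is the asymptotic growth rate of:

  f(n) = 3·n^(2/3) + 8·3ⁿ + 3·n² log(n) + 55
Θ(3ⁿ)

Order the terms by growth rate: 55 ≺ 3·n^(2/3) ≺ 3·n² log(n) ≺ 8·3ⁿ.
The fastest-growing term 8·3ⁿ dominates as n → ∞; dropping its constant factor gives Θ(3ⁿ).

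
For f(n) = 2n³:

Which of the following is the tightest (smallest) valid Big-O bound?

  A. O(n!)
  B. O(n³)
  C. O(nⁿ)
B

f(n) = 2n³ is O(n³).
All listed options are valid Big-O bounds (upper bounds),
but O(n³) is the tightest (smallest valid bound).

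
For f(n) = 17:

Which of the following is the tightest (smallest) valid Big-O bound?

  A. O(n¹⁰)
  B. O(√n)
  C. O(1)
C

f(n) = 17 is O(1).
All listed options are valid Big-O bounds (upper bounds),
but O(1) is the tightest (smallest valid bound).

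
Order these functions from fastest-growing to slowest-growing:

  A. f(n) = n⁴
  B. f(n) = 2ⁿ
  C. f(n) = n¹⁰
B > C > A

Comparing growth rates:
B = 2ⁿ is O(2ⁿ)
C = n¹⁰ is O(n¹⁰)
A = n⁴ is O(n⁴)

Therefore, the order from fastest to slowest is: B > C > A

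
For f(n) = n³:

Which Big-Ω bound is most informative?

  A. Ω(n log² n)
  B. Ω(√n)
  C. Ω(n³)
C

f(n) = n³ is Ω(n³).
All listed options are valid Big-Ω bounds (lower bounds),
but Ω(n³) is the tightest (largest valid bound).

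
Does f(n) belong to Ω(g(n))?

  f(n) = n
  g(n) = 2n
True

f(n) = n and g(n) = 2n are both O(n).
Big-Ω permits equal growth rates (f ≥ c·g for some c > 0), so f(n) = Ω(g(n)) is true.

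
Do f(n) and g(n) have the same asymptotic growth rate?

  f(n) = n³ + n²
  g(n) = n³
True

f(n) = n³ + n² and g(n) = n³ are both O(n³).
Since they have the same asymptotic growth rate, f(n) = Θ(g(n)) is true.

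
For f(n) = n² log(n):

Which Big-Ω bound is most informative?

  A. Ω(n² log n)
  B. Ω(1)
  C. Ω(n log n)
A

f(n) = n² log(n) is Ω(n² log n).
All listed options are valid Big-Ω bounds (lower bounds),
but Ω(n² log n) is the tightest (largest valid bound).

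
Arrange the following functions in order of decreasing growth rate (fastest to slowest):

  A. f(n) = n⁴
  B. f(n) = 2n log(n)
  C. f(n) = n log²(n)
A > C > B

Comparing growth rates:
A = n⁴ is O(n⁴)
C = n log²(n) is O(n log² n)
B = 2n log(n) is O(n log n)

Therefore, the order from fastest to slowest is: A > C > B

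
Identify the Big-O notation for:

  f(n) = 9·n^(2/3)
O(n^(2/3))

The dominant term in 9·n^(2/3) is 9·n^(2/3), which is Θ(n^(2/3)).
Constants are absorbed, so the tightest bound is O(n^(2/3)).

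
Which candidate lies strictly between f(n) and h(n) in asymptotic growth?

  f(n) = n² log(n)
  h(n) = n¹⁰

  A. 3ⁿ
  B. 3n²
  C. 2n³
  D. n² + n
C

We need g(n) with n² log(n) = o(g(n)) and g(n) = o(n¹⁰), i.e. O(n² log n) ≺ g ≺ O(n¹⁰).
Check each option:
  A. 3ⁿ — O(3ⁿ) does not grow strictly slower than h(n)
  B. 3n² — O(n²) does not grow strictly faster than f(n)
  C. 2n³ — O(n³) is strictly between O(n² log n) and O(n¹⁰) ✓
  D. n² + n — O(n²) does not grow strictly faster than f(n)

Only option C (2n³) lies strictly between.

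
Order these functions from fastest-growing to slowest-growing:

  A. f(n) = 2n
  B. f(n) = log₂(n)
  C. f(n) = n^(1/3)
A > C > B

Comparing growth rates:
A = 2n is O(n)
C = n^(1/3) is O(n^(1/3))
B = log₂(n) is O(log n)

Therefore, the order from fastest to slowest is: A > C > B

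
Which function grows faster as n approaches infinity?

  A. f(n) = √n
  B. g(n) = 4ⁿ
B

f(n) = √n is O(√n), while g(n) = 4ⁿ is O(4ⁿ).
Since O(4ⁿ) grows faster than O(√n), g(n) dominates.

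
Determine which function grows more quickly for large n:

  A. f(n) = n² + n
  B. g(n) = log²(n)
A

f(n) = n² + n is O(n²), while g(n) = log²(n) is O(log² n).
Since O(n²) grows faster than O(log² n), f(n) dominates.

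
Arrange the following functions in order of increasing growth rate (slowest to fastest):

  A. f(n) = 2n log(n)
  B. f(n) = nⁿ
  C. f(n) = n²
A < C < B

Comparing growth rates:
A = 2n log(n) is O(n log n)
C = n² is O(n²)
B = nⁿ is O(nⁿ)

Therefore, the order from slowest to fastest is: A < C < B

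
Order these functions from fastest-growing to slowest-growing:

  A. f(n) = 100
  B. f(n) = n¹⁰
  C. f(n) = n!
C > B > A

Comparing growth rates:
C = n! is O(n!)
B = n¹⁰ is O(n¹⁰)
A = 100 is O(1)

Therefore, the order from fastest to slowest is: C > B > A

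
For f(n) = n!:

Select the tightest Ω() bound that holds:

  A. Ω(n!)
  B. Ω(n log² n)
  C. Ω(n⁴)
A

f(n) = n! is Ω(n!).
All listed options are valid Big-Ω bounds (lower bounds),
but Ω(n!) is the tightest (largest valid bound).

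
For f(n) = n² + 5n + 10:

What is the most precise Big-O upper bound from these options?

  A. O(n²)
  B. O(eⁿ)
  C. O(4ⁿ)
A

f(n) = n² + 5n + 10 is O(n²).
All listed options are valid Big-O bounds (upper bounds),
but O(n²) is the tightest (smallest valid bound).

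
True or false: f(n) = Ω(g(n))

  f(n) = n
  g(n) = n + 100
True

f(n) = n and g(n) = n + 100 are both O(n).
Big-Ω permits equal growth rates (f ≥ c·g for some c > 0), so f(n) = Ω(g(n)) is true.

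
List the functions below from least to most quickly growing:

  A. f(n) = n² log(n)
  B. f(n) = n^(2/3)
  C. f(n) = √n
C < B < A

Comparing growth rates:
C = √n is O(√n)
B = n^(2/3) is O(n^(2/3))
A = n² log(n) is O(n² log n)

Therefore, the order from slowest to fastest is: C < B < A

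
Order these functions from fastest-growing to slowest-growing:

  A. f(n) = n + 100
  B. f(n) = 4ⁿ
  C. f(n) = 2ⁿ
B > C > A

Comparing growth rates:
B = 4ⁿ is O(4ⁿ)
C = 2ⁿ is O(2ⁿ)
A = n + 100 is O(n)

Therefore, the order from fastest to slowest is: B > C > A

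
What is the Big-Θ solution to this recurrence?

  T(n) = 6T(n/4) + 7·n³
Θ(n³)

Master Theorem: a = 6, b = 4, f(n) = 7·n³.
Compute the critical exponent d = log₄(6) = 1.292.
Compare f(n) = Θ(n³) against n^d:
  k = 3 > d = 1.292, so f(n) = Ω(n^(d+ε)) — Case 3.
  Regularity: a·(n/b)^3/n^3 = a/b^3 = 6/64 < 1 ✓.
  The top-level work dominates: T(n) = Θ(f(n)) = Θ(n³).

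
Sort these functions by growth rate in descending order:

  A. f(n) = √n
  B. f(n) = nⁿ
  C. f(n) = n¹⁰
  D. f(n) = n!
B > D > C > A

Comparing growth rates:
B = nⁿ is O(nⁿ)
D = n! is O(n!)
C = n¹⁰ is O(n¹⁰)
A = √n is O(√n)

Therefore, the order from fastest to slowest is: B > D > C > A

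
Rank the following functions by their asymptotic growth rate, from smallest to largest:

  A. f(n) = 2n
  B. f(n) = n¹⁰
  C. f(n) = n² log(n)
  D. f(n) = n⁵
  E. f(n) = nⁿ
A < C < D < B < E

Comparing growth rates:
A = 2n is O(n)
C = n² log(n) is O(n² log n)
D = n⁵ is O(n⁵)
B = n¹⁰ is O(n¹⁰)
E = nⁿ is O(nⁿ)

Therefore, the order from slowest to fastest is: A < C < D < B < E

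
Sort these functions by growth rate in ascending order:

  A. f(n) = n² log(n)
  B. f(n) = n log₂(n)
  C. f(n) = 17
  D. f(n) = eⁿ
C < B < A < D

Comparing growth rates:
C = 17 is O(1)
B = n log₂(n) is O(n log n)
A = n² log(n) is O(n² log n)
D = eⁿ is O(eⁿ)

Therefore, the order from slowest to fastest is: C < B < A < D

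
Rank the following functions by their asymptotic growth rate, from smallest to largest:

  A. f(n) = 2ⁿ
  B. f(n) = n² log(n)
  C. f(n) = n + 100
C < B < A

Comparing growth rates:
C = n + 100 is O(n)
B = n² log(n) is O(n² log n)
A = 2ⁿ is O(2ⁿ)

Therefore, the order from slowest to fastest is: C < B < A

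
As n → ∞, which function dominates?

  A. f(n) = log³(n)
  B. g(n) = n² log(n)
B

f(n) = log³(n) is O(log³ n), while g(n) = n² log(n) is O(n² log n).
Since O(n² log n) grows faster than O(log³ n), g(n) dominates.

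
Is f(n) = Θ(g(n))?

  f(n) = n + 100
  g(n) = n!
False

f(n) = n + 100 is O(n), and g(n) = n! is O(n!).
Since they have different growth rates, f(n) = Θ(g(n)) is false.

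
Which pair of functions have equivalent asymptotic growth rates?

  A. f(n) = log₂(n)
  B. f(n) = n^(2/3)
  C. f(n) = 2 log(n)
A and C

Examining each function:
  A. log₂(n) is O(log n)
  B. n^(2/3) is O(n^(2/3))
  C. 2 log(n) is O(log n)

Functions A and C both have the same complexity class.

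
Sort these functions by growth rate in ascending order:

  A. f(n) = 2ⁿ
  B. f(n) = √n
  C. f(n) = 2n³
B < C < A

Comparing growth rates:
B = √n is O(√n)
C = 2n³ is O(n³)
A = 2ⁿ is O(2ⁿ)

Therefore, the order from slowest to fastest is: B < C < A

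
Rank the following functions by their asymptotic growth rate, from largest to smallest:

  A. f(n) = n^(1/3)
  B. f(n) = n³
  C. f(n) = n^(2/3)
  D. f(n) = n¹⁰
D > B > C > A

Comparing growth rates:
D = n¹⁰ is O(n¹⁰)
B = n³ is O(n³)
C = n^(2/3) is O(n^(2/3))
A = n^(1/3) is O(n^(1/3))

Therefore, the order from fastest to slowest is: D > B > C > A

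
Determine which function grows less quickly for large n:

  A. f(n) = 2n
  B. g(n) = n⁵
A

f(n) = 2n is O(n), while g(n) = n⁵ is O(n⁵).
Since O(n) grows slower than O(n⁵), f(n) is dominated.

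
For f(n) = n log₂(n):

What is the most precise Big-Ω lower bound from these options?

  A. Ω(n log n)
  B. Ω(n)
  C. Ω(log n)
A

f(n) = n log₂(n) is Ω(n log n).
All listed options are valid Big-Ω bounds (lower bounds),
but Ω(n log n) is the tightest (largest valid bound).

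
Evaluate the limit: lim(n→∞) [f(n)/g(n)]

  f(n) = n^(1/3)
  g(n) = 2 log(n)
∞

Since n^(1/3) (O(n^(1/3))) grows faster than 2 log(n) (O(log n)),
the ratio f(n)/g(n) → ∞ as n → ∞.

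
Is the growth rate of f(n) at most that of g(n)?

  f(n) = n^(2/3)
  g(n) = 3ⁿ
True

f(n) = n^(2/3) is O(n^(2/3)), and g(n) = 3ⁿ is O(3ⁿ).
Since O(n^(2/3)) ⊆ O(3ⁿ) (f grows no faster than g), f(n) = O(g(n)) is true.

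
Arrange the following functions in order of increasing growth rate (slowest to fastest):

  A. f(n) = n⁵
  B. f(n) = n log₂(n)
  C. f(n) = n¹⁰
B < A < C

Comparing growth rates:
B = n log₂(n) is O(n log n)
A = n⁵ is O(n⁵)
C = n¹⁰ is O(n¹⁰)

Therefore, the order from slowest to fastest is: B < A < C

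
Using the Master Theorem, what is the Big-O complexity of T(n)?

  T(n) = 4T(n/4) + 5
Θ(n)

Master Theorem: a = 4, b = 4, f(n) = 5.
Compute the critical exponent d = log₄(4) = 1.
Compare f(n) = Θ(1) against n^d:
  k = 0 < d = 1, so f(n) = O(n^(d-ε)) — Case 1.
  The recursion cost dominates: T(n) = Θ(n^d) = Θ(n).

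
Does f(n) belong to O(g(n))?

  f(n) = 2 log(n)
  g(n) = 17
False

f(n) = 2 log(n) is O(log n), and g(n) = 17 is O(1).
Since O(log n) grows faster than O(1), f(n) = O(g(n)) is false.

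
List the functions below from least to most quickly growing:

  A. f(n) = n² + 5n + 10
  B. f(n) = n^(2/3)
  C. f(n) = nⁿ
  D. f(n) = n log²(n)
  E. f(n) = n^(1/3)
E < B < D < A < C

Comparing growth rates:
E = n^(1/3) is O(n^(1/3))
B = n^(2/3) is O(n^(2/3))
D = n log²(n) is O(n log² n)
A = n² + 5n + 10 is O(n²)
C = nⁿ is O(nⁿ)

Therefore, the order from slowest to fastest is: E < B < D < A < C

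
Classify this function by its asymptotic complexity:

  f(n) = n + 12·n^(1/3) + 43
O(n)

The dominant term in n + 12·n^(1/3) + 43 is n, which is Θ(n).
Lower-order terms (12·n^(1/3), 43) are asymptotically negligible.
Constants are absorbed, so the tightest bound is O(n).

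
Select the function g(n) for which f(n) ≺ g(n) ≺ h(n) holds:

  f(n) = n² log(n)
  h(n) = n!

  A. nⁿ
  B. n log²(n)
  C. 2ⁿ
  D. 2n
C

We need g(n) with n² log(n) = o(g(n)) and g(n) = o(n!), i.e. O(n² log n) ≺ g ≺ O(n!).
Check each option:
  A. nⁿ — O(nⁿ) does not grow strictly slower than h(n)
  B. n log²(n) — O(n log² n) does not grow strictly faster than f(n)
  C. 2ⁿ — O(2ⁿ) is strictly between O(n² log n) and O(n!) ✓
  D. 2n — O(n) does not grow strictly faster than f(n)

Only option C (2ⁿ) lies strictly between.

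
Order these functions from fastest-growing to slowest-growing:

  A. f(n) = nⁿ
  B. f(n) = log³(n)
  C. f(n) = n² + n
A > C > B

Comparing growth rates:
A = nⁿ is O(nⁿ)
C = n² + n is O(n²)
B = log³(n) is O(log³ n)

Therefore, the order from fastest to slowest is: A > C > B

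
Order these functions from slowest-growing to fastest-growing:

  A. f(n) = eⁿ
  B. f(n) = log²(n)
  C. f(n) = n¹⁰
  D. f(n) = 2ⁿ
B < C < D < A

Comparing growth rates:
B = log²(n) is O(log² n)
C = n¹⁰ is O(n¹⁰)
D = 2ⁿ is O(2ⁿ)
A = eⁿ is O(eⁿ)

Therefore, the order from slowest to fastest is: B < C < D < A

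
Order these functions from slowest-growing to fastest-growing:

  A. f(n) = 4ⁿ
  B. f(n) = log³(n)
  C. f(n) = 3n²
B < C < A

Comparing growth rates:
B = log³(n) is O(log³ n)
C = 3n² is O(n²)
A = 4ⁿ is O(4ⁿ)

Therefore, the order from slowest to fastest is: B < C < A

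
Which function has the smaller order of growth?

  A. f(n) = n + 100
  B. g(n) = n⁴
A

f(n) = n + 100 is O(n), while g(n) = n⁴ is O(n⁴).
Since O(n) grows slower than O(n⁴), f(n) is dominated.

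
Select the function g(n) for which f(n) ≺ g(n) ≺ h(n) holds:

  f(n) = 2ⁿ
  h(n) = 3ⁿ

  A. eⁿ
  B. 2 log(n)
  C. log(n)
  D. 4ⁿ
A

We need g(n) with 2ⁿ = o(g(n)) and g(n) = o(3ⁿ), i.e. O(2ⁿ) ≺ g ≺ O(3ⁿ).
Check each option:
  A. eⁿ — O(eⁿ) is strictly between O(2ⁿ) and O(3ⁿ) ✓
  B. 2 log(n) — O(log n) does not grow strictly faster than f(n)
  C. log(n) — O(log n) does not grow strictly faster than f(n)
  D. 4ⁿ — O(4ⁿ) does not grow strictly slower than h(n)

Only option A (eⁿ) lies strictly between.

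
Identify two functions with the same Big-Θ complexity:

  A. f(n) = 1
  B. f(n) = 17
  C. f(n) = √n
A and B

Examining each function:
  A. 1 is O(1)
  B. 17 is O(1)
  C. √n is O(√n)

Functions A and B both have the same complexity class.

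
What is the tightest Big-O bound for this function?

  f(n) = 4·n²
O(n²)

The dominant term in 4·n² is 4·n², which is Θ(n²).
Constants are absorbed, so the tightest bound is O(n²).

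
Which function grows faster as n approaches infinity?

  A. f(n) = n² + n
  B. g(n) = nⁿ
B

f(n) = n² + n is O(n²), while g(n) = nⁿ is O(nⁿ).
Since O(nⁿ) grows faster than O(n²), g(n) dominates.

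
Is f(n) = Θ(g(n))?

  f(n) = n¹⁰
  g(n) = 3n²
False

f(n) = n¹⁰ is O(n¹⁰), and g(n) = 3n² is O(n²).
Since they have different growth rates, f(n) = Θ(g(n)) is false.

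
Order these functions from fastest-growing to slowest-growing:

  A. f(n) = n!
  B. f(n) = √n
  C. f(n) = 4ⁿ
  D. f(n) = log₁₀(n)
A > C > B > D

Comparing growth rates:
A = n! is O(n!)
C = 4ⁿ is O(4ⁿ)
B = √n is O(√n)
D = log₁₀(n) is O(log n)

Therefore, the order from fastest to slowest is: A > C > B > D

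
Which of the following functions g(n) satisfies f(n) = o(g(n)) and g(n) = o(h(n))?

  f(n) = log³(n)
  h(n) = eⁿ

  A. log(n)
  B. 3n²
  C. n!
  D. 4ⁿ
B

We need g(n) with log³(n) = o(g(n)) and g(n) = o(eⁿ), i.e. O(log³ n) ≺ g ≺ O(eⁿ).
Check each option:
  A. log(n) — O(log n) does not grow strictly faster than f(n)
  B. 3n² — O(n²) is strictly between O(log³ n) and O(eⁿ) ✓
  C. n! — O(n!) does not grow strictly slower than h(n)
  D. 4ⁿ — O(4ⁿ) does not grow strictly slower than h(n)

Only option B (3n²) lies strictly between.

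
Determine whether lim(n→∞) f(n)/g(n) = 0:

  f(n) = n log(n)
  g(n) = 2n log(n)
False

f(n) = n log(n) is O(n log n), and g(n) = 2n log(n) is O(n log n).
Since they have the same growth rate, f(n) = o(g(n)) is false.
(f = o(g) requires f to grow strictly slower, not equal.)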